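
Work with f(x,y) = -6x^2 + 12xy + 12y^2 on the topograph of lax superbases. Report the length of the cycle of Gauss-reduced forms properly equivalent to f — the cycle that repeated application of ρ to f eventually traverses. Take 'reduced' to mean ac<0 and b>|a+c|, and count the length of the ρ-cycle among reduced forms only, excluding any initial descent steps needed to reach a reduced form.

D = 432, ⌊√D⌋ = 20
river: ρ → (12,12,-6)
river: ρ → (-6,12,12)
ρ-cycle length = 2 (tail of 0 descent steps not counted)

2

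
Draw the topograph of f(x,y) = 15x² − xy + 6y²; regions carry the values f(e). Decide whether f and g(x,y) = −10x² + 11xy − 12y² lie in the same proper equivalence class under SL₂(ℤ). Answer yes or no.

D₁ = -359, D₂ = -359
f: flip: (15,-1,6)→(6,1,15)
f: reduced (well bottom): (6,1,15) with a≤c, −a<b≤a
g is negative-definite; reduce −g:
−g: translate: b→9 (≡-11 mod 20), so (10,-11,12)→(10,9,11)
−g: reduced (well bottom): (10,9,11) with a≤c, −a<b≤a
flip sign back: reduced form of g is (-10,-9,-11)
reduced forms (6, 1, 15) vs (-10, -9, -11) ⇒ inequivalent

no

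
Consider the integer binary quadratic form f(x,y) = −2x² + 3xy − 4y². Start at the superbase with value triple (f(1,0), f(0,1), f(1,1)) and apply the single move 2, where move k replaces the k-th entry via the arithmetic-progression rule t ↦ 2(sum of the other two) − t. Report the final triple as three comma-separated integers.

start (-2,-4,-3) = (f(1,0),f(0,1),f(1,1))
replace slot 2: 2·((-2)+(-3)) − (-4) = -6 → (-2,-6,-3)

-2,-6,-3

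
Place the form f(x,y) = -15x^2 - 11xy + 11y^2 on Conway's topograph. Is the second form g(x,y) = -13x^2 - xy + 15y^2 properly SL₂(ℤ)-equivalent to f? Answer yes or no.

D₁ = 781, D₂ = 781
river cycle of f (length 18): (11, 11, -15), (-15, 19, 7), (7, 23, -9), (-9, 13, 17), (17, 21, -5), (-5, 19, 21), (21, 23, -3), (-3, 25, 13), (13, 27, -1), (-1, 27, 13), … (8 more)
river cycle of g (length 18): (-13, 25, 3), (3, 23, -21), (-21, 19, 5), (5, 21, -17), (-17, 13, 9), (9, 23, -7), (-7, 19, 15), (15, 11, -11), (-11, 11, 15), (15, 19, -7), … (8 more)
cycles differ ⇒ inequivalent

no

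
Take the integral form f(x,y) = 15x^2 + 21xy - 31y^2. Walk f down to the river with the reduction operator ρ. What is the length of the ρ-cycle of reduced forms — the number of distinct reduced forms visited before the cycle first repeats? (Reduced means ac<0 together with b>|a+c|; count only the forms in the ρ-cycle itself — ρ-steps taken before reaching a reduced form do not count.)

D = 2301, ⌊√D⌋ = 47
river: ρ → (-31,41,5)
river: ρ → (5,39,-39)
river: ρ → (-39,39,5)
river: ρ → (5,41,-31)
river: ρ → (-31,21,15)
river: ρ → (15,39,-13)
river: ρ → (-13,39,15)
river: ρ → (15,21,-31)
ρ-cycle length = 8 (tail of 0 descent steps not counted)

8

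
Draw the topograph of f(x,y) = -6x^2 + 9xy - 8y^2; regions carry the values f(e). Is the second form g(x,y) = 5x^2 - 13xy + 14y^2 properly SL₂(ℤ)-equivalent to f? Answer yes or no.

D₁ = -111, D₂ = -111
f is negative-definite; reduce −f:
−f: translate: b→3 (≡-9 mod 12), so (6,-9,8)→(6,3,5)
−f: flip: (6,3,5)→(5,-3,6)
−f: reduced (well bottom): (5,-3,6) with a≤c, −a<b≤a
flip sign back: reduced form of f is (-5,3,-6)
g: translate: b→-3 (≡-13 mod 10), so (5,-13,14)→(5,-3,6)
g: reduced (well bottom): (5,-3,6) with a≤c, −a<b≤a
reduced forms (-5, 3, -6) vs (5, -3, 6) ⇒ inequivalent

no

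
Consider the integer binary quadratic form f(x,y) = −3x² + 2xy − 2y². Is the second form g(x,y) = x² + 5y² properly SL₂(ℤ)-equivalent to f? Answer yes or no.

D₁ = -20, D₂ = -20
f is negative-definite; reduce −f:
−f: flip: (3,-2,2)→(2,2,3)
−f: reduced (well bottom): (2,2,3) with a≤c, −a<b≤a
flip sign back: reduced form of f is (-2,-2,-3)
g: reduced (well bottom): (1,0,5) with a≤c, −a<b≤a
reduced forms (-2, -2, -3) vs (1, 0, 5) ⇒ inequivalent

no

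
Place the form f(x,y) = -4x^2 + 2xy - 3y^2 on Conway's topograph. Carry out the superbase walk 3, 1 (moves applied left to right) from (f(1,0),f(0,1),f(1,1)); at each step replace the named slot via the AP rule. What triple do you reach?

start (-4,-3,-5) = (f(1,0),f(0,1),f(1,1))
replace slot 3: 2·((-4)+(-3)) − (-5) = -9 → (-4,-3,-9)
replace slot 1: 2·((-3)+(-9)) − (-4) = -20 → (-20,-3,-9)

-20,-3,-9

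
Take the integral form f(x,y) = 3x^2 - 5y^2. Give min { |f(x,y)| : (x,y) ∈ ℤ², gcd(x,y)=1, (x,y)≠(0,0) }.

descent: ρ → (-5,0,3)
descent: ρ → (3,6,-2)  [lands on river]
river: ρ → (-2,6,3)
closes: descent 2, river 2
min |a| on river = 2

2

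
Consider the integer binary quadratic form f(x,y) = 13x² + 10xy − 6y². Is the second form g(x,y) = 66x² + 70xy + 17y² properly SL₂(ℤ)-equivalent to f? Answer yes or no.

D₁ = 412, D₂ = 412
river cycle of f (length 12): (-6, 14, 9), (9, 4, -11), (-11, 18, 2), (2, 18, -11), (-11, 4, 9), (9, 14, -6), (-6, 10, 13), (13, 16, -3), (-3, 20, 1), (1, 20, -3), … (2 more)
river cycle of g (length 12): (-6, 14, 9), (9, 4, -11), (-11, 18, 2), (2, 18, -11), (-11, 4, 9), (9, 14, -6), (-6, 10, 13), (13, 16, -3), (-3, 20, 1), (1, 20, -3), … (2 more)
cycles coincide ⇒ equivalent

yes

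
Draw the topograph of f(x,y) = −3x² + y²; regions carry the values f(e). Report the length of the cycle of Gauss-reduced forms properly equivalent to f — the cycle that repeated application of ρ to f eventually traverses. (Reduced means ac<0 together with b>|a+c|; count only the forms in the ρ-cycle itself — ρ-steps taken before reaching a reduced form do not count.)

D = 12, ⌊√D⌋ = 3
descent: ρ → (1,2,-2)  [lands on river]
river: ρ → (-2,2,1)
ρ-cycle length = 2 (tail of 1 descent step not counted)

2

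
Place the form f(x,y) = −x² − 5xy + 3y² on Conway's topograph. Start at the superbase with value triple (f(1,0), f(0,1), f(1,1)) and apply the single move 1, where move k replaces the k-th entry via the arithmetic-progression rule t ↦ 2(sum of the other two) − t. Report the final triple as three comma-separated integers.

start (-1,3,-3) = (f(1,0),f(0,1),f(1,1))
replace slot 1: 2·(3+(-3)) − (-1) = 1 → (1,3,-3)

1,3,-3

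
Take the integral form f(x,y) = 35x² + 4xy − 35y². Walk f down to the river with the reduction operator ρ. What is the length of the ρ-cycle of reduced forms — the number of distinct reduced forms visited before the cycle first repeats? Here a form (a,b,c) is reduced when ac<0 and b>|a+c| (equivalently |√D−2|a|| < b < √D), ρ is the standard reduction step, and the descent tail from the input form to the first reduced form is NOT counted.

D = 4916, ⌊√D⌋ = 70
river: ρ → (-35,66,4)
river: ρ → (4,70,-1)
river: ρ → (-1,70,4)
river: ρ → (4,66,-35)
river: ρ → (-35,4,35)
river: ρ → (35,66,-4)
river: ρ → (-4,70,1)
river: ρ → (1,70,-4)
river: ρ → (-4,66,35)
river: ρ → (35,4,-35)
ρ-cycle length = 10 (tail of 0 descent steps not counted)

10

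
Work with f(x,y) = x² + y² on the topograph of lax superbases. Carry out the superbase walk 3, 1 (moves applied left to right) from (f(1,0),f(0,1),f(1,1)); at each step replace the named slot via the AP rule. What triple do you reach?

start (1,1,2) = (f(1,0),f(0,1),f(1,1))
replace slot 3: 2·(1+1) − 2 = 2 → (1,1,2)
replace slot 1: 2·(1+2) − 1 = 5 → (5,1,2)

5,1,2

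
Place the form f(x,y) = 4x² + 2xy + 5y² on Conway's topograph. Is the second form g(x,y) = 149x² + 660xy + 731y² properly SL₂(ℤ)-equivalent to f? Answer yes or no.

D₁ = -76, D₂ = -76
f: reduced (well bottom): (4,2,5) with a≤c, −a<b≤a
g: translate: b→64 (≡660 mod 298), so (149,660,731)→(149,64,7)
g: flip: (149,64,7)→(7,-64,149)
g: translate: b→6 (≡-64 mod 14), so (7,-64,149)→(7,6,4)
g: flip: (7,6,4)→(4,-6,7)
g: translate: b→2 (≡-6 mod 8), so (4,-6,7)→(4,2,5)
g: reduced (well bottom): (4,2,5) with a≤c, −a<b≤a
reduced forms (4, 2, 5) vs (4, 2, 5) ⇒ equivalent

yes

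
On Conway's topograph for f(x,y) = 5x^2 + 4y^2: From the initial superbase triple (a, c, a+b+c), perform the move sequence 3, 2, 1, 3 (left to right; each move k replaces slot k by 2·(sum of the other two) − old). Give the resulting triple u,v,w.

start (5,4,9) = (f(1,0),f(0,1),f(1,1))
replace slot 3: 2·(5+4) − 9 = 9 → (5,4,9)
replace slot 2: 2·(5+9) − 4 = 24 → (5,24,9)
replace slot 1: 2·(24+9) − 5 = 61 → (61,24,9)
replace slot 3: 2·(61+24) − 9 = 161 → (61,24,161)

61,24,161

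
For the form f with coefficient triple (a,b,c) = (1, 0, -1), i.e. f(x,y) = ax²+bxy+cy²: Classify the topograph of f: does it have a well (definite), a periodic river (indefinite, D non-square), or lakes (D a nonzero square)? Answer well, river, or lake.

D = b²−4ac = 0² − 4·1·(-1) = 4
D = 2² is a perfect square ⇒ form factors over ℤ ⇒ lakes

lake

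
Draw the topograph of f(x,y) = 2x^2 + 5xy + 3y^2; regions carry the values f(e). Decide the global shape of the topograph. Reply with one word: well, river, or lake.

D = b²−4ac = 5² − 4·2·3 = 1
D = 1² is a perfect square ⇒ form factors over ℤ ⇒ lakes

lake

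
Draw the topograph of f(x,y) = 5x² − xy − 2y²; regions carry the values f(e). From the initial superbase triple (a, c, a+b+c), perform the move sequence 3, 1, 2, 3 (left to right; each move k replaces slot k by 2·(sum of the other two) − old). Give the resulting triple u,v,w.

start (5,-2,2) = (f(1,0),f(0,1),f(1,1))
replace slot 3: 2·(5+(-2)) − 2 = 4 → (5,-2,4)
replace slot 1: 2·((-2)+4) − 5 = -1 → (-1,-2,4)
replace slot 2: 2·((-1)+4) − (-2) = 8 → (-1,8,4)
replace slot 3: 2·((-1)+8) − 4 = 10 → (-1,8,10)

-1,8,10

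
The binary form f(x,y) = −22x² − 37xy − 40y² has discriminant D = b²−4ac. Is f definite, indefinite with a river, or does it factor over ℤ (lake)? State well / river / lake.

D = b²−4ac = (-37)² − 4·(-22)·(-40) = -2151
D < 0 ⇒ definite ⇒ every region one sign ⇒ single well

well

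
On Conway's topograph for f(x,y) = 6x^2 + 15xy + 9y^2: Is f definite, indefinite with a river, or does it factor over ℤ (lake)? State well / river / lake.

D = b²−4ac = 15² − 4·6·9 = 9
D = 3² is a perfect square ⇒ form factors over ℤ ⇒ lakes

lake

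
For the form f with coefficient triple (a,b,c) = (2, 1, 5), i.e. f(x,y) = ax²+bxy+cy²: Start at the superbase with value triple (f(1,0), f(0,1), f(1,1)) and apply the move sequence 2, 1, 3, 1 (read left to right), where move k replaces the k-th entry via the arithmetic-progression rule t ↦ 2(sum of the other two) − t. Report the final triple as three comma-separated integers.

start (2,5,8) = (f(1,0),f(0,1),f(1,1))
replace slot 2: 2·(2+8) − 5 = 15 → (2,15,8)
replace slot 1: 2·(15+8) − 2 = 44 → (44,15,8)
replace slot 3: 2·(44+15) − 8 = 110 → (44,15,110)
replace slot 1: 2·(15+110) − 44 = 206 → (206,15,110)

206,15,110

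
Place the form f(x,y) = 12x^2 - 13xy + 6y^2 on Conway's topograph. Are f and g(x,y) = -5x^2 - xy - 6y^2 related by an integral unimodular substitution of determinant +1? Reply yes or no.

D₁ = -119, D₂ = -119
f: translate: b→11 (≡-13 mod 24), so (12,-13,6)→(12,11,5)
f: flip: (12,11,5)→(5,-11,12)
f: translate: b→-1 (≡-11 mod 10), so (5,-11,12)→(5,-1,6)
f: reduced (well bottom): (5,-1,6) with a≤c, −a<b≤a
g is negative-definite; reduce −g:
−g: reduced (well bottom): (5,1,6) with a≤c, −a<b≤a
flip sign back: reduced form of g is (-5,-1,-6)
reduced forms (5, -1, 6) vs (-5, -1, -6) ⇒ inequivalent

no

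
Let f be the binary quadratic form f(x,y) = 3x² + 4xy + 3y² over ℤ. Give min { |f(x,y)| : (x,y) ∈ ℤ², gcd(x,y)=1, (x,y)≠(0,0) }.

translate: b→-2 (≡4 mod 6), so (3,4,3)→(3,-2,2)
flip: (3,-2,2)→(2,2,3)
reduced (well bottom): (2,2,3) with a≤c, −a<b≤a
well minimum = a = 2

2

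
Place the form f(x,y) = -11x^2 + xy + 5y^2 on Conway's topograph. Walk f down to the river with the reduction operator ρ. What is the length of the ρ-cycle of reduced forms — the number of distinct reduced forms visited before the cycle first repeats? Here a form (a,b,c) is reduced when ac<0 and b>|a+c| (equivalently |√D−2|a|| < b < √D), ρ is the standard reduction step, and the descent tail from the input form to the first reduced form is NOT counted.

D = 221, ⌊√D⌋ = 14
descent: ρ → (5,9,-7)  [lands on river]
river: ρ → (-7,5,7)
river: ρ → (7,9,-5)
river: ρ → (-5,11,5)
ρ-cycle length = 4 (tail of 1 descent step not counted)

4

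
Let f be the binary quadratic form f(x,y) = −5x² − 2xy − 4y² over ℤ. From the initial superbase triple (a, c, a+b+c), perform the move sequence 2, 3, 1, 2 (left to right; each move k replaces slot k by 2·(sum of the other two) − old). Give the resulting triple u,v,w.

start (-5,-4,-11) = (f(1,0),f(0,1),f(1,1))
replace slot 2: 2·((-5)+(-11)) − (-4) = -28 → (-5,-28,-11)
replace slot 3: 2·((-5)+(-28)) − (-11) = -55 → (-5,-28,-55)
replace slot 1: 2·((-28)+(-55)) − (-5) = -161 → (-161,-28,-55)
replace slot 2: 2·((-161)+(-55)) − (-28) = -404 → (-161,-404,-55)

-161,-404,-55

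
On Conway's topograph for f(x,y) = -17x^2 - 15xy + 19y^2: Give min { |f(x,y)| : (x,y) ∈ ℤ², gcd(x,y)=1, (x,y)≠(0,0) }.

descent: ρ → (19,15,-17)  [lands on river]
river: ρ → (-17,19,17)
river: ρ → (17,15,-19)
river: ρ → (-19,23,13)
river: ρ → (13,29,-13)
river: ρ → (-13,23,19)
closes: descent 1, river 6
min |a| on river = 13

13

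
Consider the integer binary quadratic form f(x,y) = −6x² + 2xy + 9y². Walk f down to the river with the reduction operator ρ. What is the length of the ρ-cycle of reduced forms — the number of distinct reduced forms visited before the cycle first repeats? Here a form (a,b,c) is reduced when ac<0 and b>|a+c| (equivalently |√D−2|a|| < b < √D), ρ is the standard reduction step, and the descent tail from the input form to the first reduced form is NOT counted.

D = 220, ⌊√D⌋ = 14
descent: ρ → (9,-2,-6)
descent: ρ → (-6,14,1)  [lands on river]
river: ρ → (1,14,-6)
river: ρ → (-6,10,5)
river: ρ → (5,10,-6)
ρ-cycle length = 4 (tail of 2 descent steps not counted)

4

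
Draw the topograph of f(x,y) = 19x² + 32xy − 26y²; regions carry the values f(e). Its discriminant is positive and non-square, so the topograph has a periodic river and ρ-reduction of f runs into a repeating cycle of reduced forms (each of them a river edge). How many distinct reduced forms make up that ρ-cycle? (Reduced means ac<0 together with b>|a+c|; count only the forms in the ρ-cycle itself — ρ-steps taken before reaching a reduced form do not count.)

D = 3000, ⌊√D⌋ = 54
river: ρ → (-26,20,25)
river: ρ → (25,30,-21)
river: ρ → (-21,54,1)
river: ρ → (1,54,-21)
river: ρ → (-21,30,25)
river: ρ → (25,20,-26)
river: ρ → (-26,32,19)
river: ρ → (19,44,-14)
river: ρ → (-14,40,25)
river: ρ → (25,10,-29)
river: ρ → (-29,48,6)
river: ρ → (6,48,-29)
river: ρ → (-29,10,25)
river: ρ → (25,40,-14)
river: ρ → (-14,44,19)
river: ρ → (19,32,-26)
ρ-cycle length = 16 (tail of 0 descent steps not counted)

16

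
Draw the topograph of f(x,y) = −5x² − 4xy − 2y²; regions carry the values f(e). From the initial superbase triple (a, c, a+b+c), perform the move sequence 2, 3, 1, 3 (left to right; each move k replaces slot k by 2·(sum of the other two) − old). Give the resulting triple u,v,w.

start (-5,-2,-11) = (f(1,0),f(0,1),f(1,1))
replace slot 2: 2·((-5)+(-11)) − (-2) = -30 → (-5,-30,-11)
replace slot 3: 2·((-5)+(-30)) − (-11) = -59 → (-5,-30,-59)
replace slot 1: 2·((-30)+(-59)) − (-5) = -173 → (-173,-30,-59)
replace slot 3: 2·((-173)+(-30)) − (-59) = -347 → (-173,-30,-347)

-173,-30,-347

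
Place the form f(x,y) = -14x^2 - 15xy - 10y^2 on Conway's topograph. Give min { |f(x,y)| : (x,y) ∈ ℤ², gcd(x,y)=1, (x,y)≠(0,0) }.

translate: b→-13 (≡15 mod 28), so (14,15,10)→(14,-13,9)
flip: (14,-13,9)→(9,13,14)
translate: b→-5 (≡13 mod 18), so (9,13,14)→(9,-5,10)
reduced (well bottom): (9,-5,10) with a≤c, −a<b≤a
well minimum |f| = |-9| = 9 (negative-definite)

9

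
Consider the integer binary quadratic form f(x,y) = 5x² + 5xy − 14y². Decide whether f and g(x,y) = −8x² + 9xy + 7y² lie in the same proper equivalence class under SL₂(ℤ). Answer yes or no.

D₁ = 305, D₂ = 305
river cycle of f (length 4): (5, 15, -4), (-4, 17, 1), (1, 17, -4), (-4, 15, 5)
river cycle of g (length 8): (7, 5, -10), (-10, 15, 2), (2, 17, -2), (-2, 15, 10), (10, 5, -7), (-7, 9, 8), (8, 7, -8), (-8, 9, 7)
cycles differ ⇒ inequivalent

no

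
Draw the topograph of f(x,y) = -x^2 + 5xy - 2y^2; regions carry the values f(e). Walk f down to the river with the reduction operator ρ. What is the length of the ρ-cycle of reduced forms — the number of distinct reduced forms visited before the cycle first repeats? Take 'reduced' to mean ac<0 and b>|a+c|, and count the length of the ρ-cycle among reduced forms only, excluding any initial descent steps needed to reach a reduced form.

D = 17, ⌊√D⌋ = 4
descent: ρ → (-2,3,1)  [lands on river]
river: ρ → (1,3,-2)
river: ρ → (-2,1,2)
river: ρ → (2,3,-1)
river: ρ → (-1,3,2)
river: ρ → (2,1,-2)
ρ-cycle length = 6 (tail of 1 descent step not counted)

6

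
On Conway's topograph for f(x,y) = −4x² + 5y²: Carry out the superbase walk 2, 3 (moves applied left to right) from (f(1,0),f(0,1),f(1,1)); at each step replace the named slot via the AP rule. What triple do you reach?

start (-4,5,1) = (f(1,0),f(0,1),f(1,1))
replace slot 2: 2·((-4)+1) − 5 = -11 → (-4,-11,1)
replace slot 3: 2·((-4)+(-11)) − 1 = -31 → (-4,-11,-31)

-4,-11,-31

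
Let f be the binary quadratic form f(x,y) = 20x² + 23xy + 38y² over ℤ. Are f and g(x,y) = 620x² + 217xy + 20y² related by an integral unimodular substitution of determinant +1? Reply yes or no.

D₁ = -2511, D₂ = -2511
f: translate: b→-17 (≡23 mod 40), so (20,23,38)→(20,-17,35)
f: reduced (well bottom): (20,-17,35) with a≤c, −a<b≤a
g: flip: (620,217,20)→(20,-217,620)
g: translate: b→-17 (≡-217 mod 40), so (20,-217,620)→(20,-17,35)
g: reduced (well bottom): (20,-17,35) with a≤c, −a<b≤a
reduced forms (20, -17, 35) vs (20, -17, 35) ⇒ equivalent

yes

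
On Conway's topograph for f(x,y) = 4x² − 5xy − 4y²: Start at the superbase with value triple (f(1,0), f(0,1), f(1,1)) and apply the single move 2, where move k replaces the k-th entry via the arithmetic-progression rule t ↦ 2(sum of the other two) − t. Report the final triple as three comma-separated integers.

start (4,-4,-5) = (f(1,0),f(0,1),f(1,1))
replace slot 2: 2·(4+(-5)) − (-4) = 2 → (4,2,-5)

4,2,-5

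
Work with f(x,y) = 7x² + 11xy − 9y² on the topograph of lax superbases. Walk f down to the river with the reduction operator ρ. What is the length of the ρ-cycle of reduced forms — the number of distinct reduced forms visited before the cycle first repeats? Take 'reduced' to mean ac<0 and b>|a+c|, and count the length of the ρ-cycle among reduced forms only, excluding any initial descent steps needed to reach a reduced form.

D = 373, ⌊√D⌋ = 19
river: ρ → (-9,7,9)
river: ρ → (9,11,-7)
river: ρ → (-7,17,3)
river: ρ → (3,19,-1)
river: ρ → (-1,19,3)
river: ρ → (3,17,-7)
river: ρ → (-7,11,9)
river: ρ → (9,7,-9)
river: ρ → (-9,11,7)
river: ρ → (7,17,-3)
river: ρ → (-3,19,1)
river: ρ → (1,19,-3)
river: ρ → (-3,17,7)
river: ρ → (7,11,-9)
ρ-cycle length = 14 (tail of 0 descent steps not counted)

14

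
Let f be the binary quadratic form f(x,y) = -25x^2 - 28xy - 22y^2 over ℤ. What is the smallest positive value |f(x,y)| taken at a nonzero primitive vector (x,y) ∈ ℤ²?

translate: b→-22 (≡28 mod 50), so (25,28,22)→(25,-22,19)
flip: (25,-22,19)→(19,22,25)
translate: b→-16 (≡22 mod 38), so (19,22,25)→(19,-16,22)
reduced (well bottom): (19,-16,22) with a≤c, −a<b≤a
well minimum |f| = |-19| = 19 (negative-definite)

19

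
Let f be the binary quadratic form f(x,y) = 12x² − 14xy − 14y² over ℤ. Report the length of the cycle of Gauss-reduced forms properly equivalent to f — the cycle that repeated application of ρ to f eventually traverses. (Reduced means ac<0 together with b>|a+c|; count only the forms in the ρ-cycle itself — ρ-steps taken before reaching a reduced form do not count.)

D = 868, ⌊√D⌋ = 29
descent: ρ → (-14,14,12)  [lands on river]
river: ρ → (12,10,-16)
river: ρ → (-16,22,6)
river: ρ → (6,26,-8)
river: ρ → (-8,22,12)
river: ρ → (12,26,-4)
river: ρ → (-4,22,24)
river: ρ → (24,26,-2)
river: ρ → (-2,26,24)
river: ρ → (24,22,-4)
river: ρ → (-4,26,12)
river: ρ → (12,22,-8)
river: ρ → (-8,26,6)
river: ρ → (6,22,-16)
river: ρ → (-16,10,12)
river: ρ → (12,14,-14)
ρ-cycle length = 16 (tail of 1 descent step not counted)

16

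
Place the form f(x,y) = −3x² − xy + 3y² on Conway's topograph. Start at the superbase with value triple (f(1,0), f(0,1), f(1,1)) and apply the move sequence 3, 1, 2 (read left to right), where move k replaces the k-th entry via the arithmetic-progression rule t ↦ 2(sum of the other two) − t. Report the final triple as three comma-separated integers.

start (-3,3,-1) = (f(1,0),f(0,1),f(1,1))
replace slot 3: 2·((-3)+3) − (-1) = 1 → (-3,3,1)
replace slot 1: 2·(3+1) − (-3) = 11 → (11,3,1)
replace slot 2: 2·(11+1) − 3 = 21 → (11,21,1)

11,21,1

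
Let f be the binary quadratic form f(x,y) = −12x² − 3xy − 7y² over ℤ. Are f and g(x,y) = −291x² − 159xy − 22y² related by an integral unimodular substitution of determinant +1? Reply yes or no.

D₁ = -327, D₂ = -327
f is negative-definite; reduce −f:
−f: flip: (12,3,7)→(7,-3,12)
−f: reduced (well bottom): (7,-3,12) with a≤c, −a<b≤a
flip sign back: reduced form of f is (-7,3,-12)
g is negative-definite; reduce −g:
−g: flip: (291,159,22)→(22,-159,291)
−g: translate: b→17 (≡-159 mod 44), so (22,-159,291)→(22,17,7)
−g: flip: (22,17,7)→(7,-17,22)
−g: translate: b→-3 (≡-17 mod 14), so (7,-17,22)→(7,-3,12)
−g: reduced (well bottom): (7,-3,12) with a≤c, −a<b≤a
flip sign back: reduced form of g is (-7,3,-12)
reduced forms (-7, 3, -12) vs (-7, 3, -12) ⇒ equivalent

yes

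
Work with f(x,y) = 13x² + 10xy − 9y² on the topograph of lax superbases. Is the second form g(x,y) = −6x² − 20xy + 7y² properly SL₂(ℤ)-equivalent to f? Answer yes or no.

D₁ = 568, D₂ = 568
river cycle of f (length 6): (-9, 8, 14), (14, 20, -3), (-3, 22, 7), (7, 20, -6), (-6, 16, 13), (13, 10, -9)
river cycle of g (length 6): (7, 20, -6), (-6, 16, 13), (13, 10, -9), (-9, 8, 14), (14, 20, -3), (-3, 22, 7)
cycles coincide ⇒ equivalent

yes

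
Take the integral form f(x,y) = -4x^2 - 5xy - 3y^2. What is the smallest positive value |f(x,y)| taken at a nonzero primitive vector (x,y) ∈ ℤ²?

translate: b→-3 (≡5 mod 8), so (4,5,3)→(4,-3,2)
flip: (4,-3,2)→(2,3,4)
translate: b→-1 (≡3 mod 4), so (2,3,4)→(2,-1,3)
reduced (well bottom): (2,-1,3) with a≤c, −a<b≤a
well minimum |f| = |-2| = 2 (negative-definite)

2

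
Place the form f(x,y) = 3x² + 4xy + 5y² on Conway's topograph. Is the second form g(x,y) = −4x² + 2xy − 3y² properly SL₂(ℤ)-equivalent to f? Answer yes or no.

D₁ = -44, D₂ = -44
f: translate: b→-2 (≡4 mod 6), so (3,4,5)→(3,-2,4)
f: reduced (well bottom): (3,-2,4) with a≤c, −a<b≤a
g is negative-definite; reduce −g:
−g: flip: (4,-2,3)→(3,2,4)
−g: reduced (well bottom): (3,2,4) with a≤c, −a<b≤a
flip sign back: reduced form of g is (-3,-2,-4)
reduced forms (3, -2, 4) vs (-3, -2, -4) ⇒ inequivalent

no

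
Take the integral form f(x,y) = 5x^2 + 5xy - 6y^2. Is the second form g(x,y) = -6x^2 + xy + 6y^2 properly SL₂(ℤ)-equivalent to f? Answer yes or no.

D₁ = 145, D₂ = 145
river cycle of f (length 10): (-6, 7, 4), (4, 9, -4), (-4, 7, 6), (6, 5, -5), (-5, 5, 6), (6, 7, -4), (-4, 9, 4), (4, 7, -6), (-6, 5, 5), (5, 5, -6)
river cycle of g (length 6): (6, 11, -1), (-1, 11, 6), (6, 1, -6), (-6, 11, 1), (1, 11, -6), (-6, 1, 6)
cycles differ ⇒ inequivalent

no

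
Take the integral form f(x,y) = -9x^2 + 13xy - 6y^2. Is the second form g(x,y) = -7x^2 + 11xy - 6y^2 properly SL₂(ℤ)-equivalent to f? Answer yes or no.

D₁ = -47, D₂ = -47
f is negative-definite; reduce −f:
−f: translate: b→5 (≡-13 mod 18), so (9,-13,6)→(9,5,2)
−f: flip: (9,5,2)→(2,-5,9)
−f: translate: b→-1 (≡-5 mod 4), so (2,-5,9)→(2,-1,6)
−f: reduced (well bottom): (2,-1,6) with a≤c, −a<b≤a
flip sign back: reduced form of f is (-2,1,-6)
g is negative-definite; reduce −g:
−g: translate: b→3 (≡-11 mod 14), so (7,-11,6)→(7,3,2)
−g: flip: (7,3,2)→(2,-3,7)
−g: translate: b→1 (≡-3 mod 4), so (2,-3,7)→(2,1,6)
−g: reduced (well bottom): (2,1,6) with a≤c, −a<b≤a
flip sign back: reduced form of g is (-2,-1,-6)
reduced forms (-2, 1, -6) vs (-2, -1, -6) ⇒ inequivalent

no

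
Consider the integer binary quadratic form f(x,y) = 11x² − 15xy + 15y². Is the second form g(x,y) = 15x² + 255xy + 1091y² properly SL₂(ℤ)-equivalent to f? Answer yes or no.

D₁ = -435, D₂ = -435
f: translate: b→7 (≡-15 mod 22), so (11,-15,15)→(11,7,11)
f: reduced (well bottom): (11,7,11) with a≤c, −a<b≤a
g: translate: b→15 (≡255 mod 30), so (15,255,1091)→(15,15,11)
g: flip: (15,15,11)→(11,-15,15)
g: translate: b→7 (≡-15 mod 22), so (11,-15,15)→(11,7,11)
g: reduced (well bottom): (11,7,11) with a≤c, −a<b≤a
reduced forms (11, 7, 11) vs (11, 7, 11) ⇒ equivalent

yes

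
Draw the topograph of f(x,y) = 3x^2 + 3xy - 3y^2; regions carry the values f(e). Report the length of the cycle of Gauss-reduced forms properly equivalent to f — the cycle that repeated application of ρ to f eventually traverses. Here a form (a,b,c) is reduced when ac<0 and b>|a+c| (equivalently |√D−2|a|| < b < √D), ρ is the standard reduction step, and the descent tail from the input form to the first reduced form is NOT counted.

D = 45, ⌊√D⌋ = 6
river: ρ → (-3,3,3)
river: ρ → (3,3,-3)
ρ-cycle length = 2 (tail of 0 descent steps not counted)

2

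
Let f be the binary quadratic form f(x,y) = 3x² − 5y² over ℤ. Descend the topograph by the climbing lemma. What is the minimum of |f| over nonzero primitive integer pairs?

descent: ρ → (-5,0,3)
descent: ρ → (3,6,-2)  [lands on river]
river: ρ → (-2,6,3)
closes: descent 2, river 2
min |a| on river = 2

2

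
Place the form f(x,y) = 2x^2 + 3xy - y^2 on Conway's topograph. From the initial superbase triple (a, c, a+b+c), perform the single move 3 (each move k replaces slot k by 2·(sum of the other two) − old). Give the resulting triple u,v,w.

start (2,-1,4) = (f(1,0),f(0,1),f(1,1))
replace slot 3: 2·(2+(-1)) − 4 = -2 → (2,-1,-2)

2,-1,-2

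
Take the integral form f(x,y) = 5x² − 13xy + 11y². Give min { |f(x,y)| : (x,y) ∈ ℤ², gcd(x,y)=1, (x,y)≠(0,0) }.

translate: b→-3 (≡-13 mod 10), so (5,-13,11)→(5,-3,3)
flip: (5,-3,3)→(3,3,5)
reduced (well bottom): (3,3,5) with a≤c, −a<b≤a
well minimum = a = 3

3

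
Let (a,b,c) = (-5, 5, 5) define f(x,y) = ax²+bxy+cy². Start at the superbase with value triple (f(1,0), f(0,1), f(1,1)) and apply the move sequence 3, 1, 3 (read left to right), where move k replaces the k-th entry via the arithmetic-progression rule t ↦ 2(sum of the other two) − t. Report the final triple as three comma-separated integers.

start (-5,5,5) = (f(1,0),f(0,1),f(1,1))
replace slot 3: 2·((-5)+5) − 5 = -5 → (-5,5,-5)
replace slot 1: 2·(5+(-5)) − (-5) = 5 → (5,5,-5)
replace slot 3: 2·(5+5) − (-5) = 25 → (5,5,25)

5,5,25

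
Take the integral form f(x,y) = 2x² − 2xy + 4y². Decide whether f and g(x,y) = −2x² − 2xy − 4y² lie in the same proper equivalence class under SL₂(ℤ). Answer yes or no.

D₁ = -28, D₂ = -28
f: translate: b→2 (≡-2 mod 4), so (2,-2,4)→(2,2,4)
f: reduced (well bottom): (2,2,4) with a≤c, −a<b≤a
g is negative-definite; reduce −g:
−g: reduced (well bottom): (2,2,4) with a≤c, −a<b≤a
flip sign back: reduced form of g is (-2,-2,-4)
reduced forms (2, 2, 4) vs (-2, -2, -4) ⇒ inequivalent

no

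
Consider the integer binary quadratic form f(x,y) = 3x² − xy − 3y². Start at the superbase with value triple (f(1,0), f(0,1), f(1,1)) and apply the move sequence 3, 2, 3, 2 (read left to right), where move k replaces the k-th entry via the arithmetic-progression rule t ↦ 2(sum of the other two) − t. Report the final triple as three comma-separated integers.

start (3,-3,-1) = (f(1,0),f(0,1),f(1,1))
replace slot 3: 2·(3+(-3)) − (-1) = 1 → (3,-3,1)
replace slot 2: 2·(3+1) − (-3) = 11 → (3,11,1)
replace slot 3: 2·(3+11) − 1 = 27 → (3,11,27)
replace slot 2: 2·(3+27) − 11 = 49 → (3,49,27)

3,49,27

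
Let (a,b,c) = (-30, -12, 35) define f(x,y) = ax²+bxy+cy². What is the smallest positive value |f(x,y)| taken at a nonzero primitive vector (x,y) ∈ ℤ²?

descent: ρ → (35,12,-30)  [lands on river]
river: ρ → (-30,48,17)
river: ρ → (17,54,-21)
river: ρ → (-21,30,41)
river: ρ → (41,52,-10)
river: ρ → (-10,48,51)
river: ρ → (51,54,-7)
river: ρ → (-7,58,35)
closes: descent 1, river 8
min |a| on river = 7

7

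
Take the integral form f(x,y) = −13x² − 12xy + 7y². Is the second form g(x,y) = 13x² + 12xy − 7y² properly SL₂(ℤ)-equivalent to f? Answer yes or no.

D₁ = 508, D₂ = 508
river cycle of f (length 12): (7, 12, -13), (-13, 14, 6), (6, 22, -1), (-1, 22, 6), (6, 14, -13), (-13, 12, 7), (7, 16, -9), (-9, 20, 3), (3, 22, -2), (-2, 22, 3), … (2 more)
river cycle of g (length 12): (-7, 16, 9), (9, 20, -3), (-3, 22, 2), (2, 22, -3), (-3, 20, 9), (9, 16, -7), (-7, 12, 13), (13, 14, -6), (-6, 22, 1), (1, 22, -6), … (2 more)
cycles differ ⇒ inequivalent

no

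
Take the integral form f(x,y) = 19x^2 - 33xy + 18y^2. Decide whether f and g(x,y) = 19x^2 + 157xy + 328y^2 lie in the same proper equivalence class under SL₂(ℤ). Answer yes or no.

D₁ = -279, D₂ = -279
f: translate: b→5 (≡-33 mod 38), so (19,-33,18)→(19,5,4)
f: flip: (19,5,4)→(4,-5,19)
f: translate: b→3 (≡-5 mod 8), so (4,-5,19)→(4,3,18)
f: reduced (well bottom): (4,3,18) with a≤c, −a<b≤a
g: translate: b→5 (≡157 mod 38), so (19,157,328)→(19,5,4)
g: flip: (19,5,4)→(4,-5,19)
g: translate: b→3 (≡-5 mod 8), so (4,-5,19)→(4,3,18)
g: reduced (well bottom): (4,3,18) with a≤c, −a<b≤a
reduced forms (4, 3, 18) vs (4, 3, 18) ⇒ equivalent

yes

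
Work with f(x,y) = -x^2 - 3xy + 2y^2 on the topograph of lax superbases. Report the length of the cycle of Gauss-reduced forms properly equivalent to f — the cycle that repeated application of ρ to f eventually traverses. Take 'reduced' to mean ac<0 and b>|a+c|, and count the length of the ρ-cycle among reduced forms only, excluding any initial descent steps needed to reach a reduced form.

D = 17, ⌊√D⌋ = 4
descent: ρ → (2,3,-1)  [lands on river]
river: ρ → (-1,3,2)
river: ρ → (2,1,-2)
river: ρ → (-2,3,1)
river: ρ → (1,3,-2)
river: ρ → (-2,1,2)
ρ-cycle length = 6 (tail of 1 descent step not counted)

6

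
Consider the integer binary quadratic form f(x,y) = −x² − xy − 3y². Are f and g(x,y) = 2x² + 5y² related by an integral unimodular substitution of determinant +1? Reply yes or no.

D₁ = -11, D₂ = -40
discriminants differ ⇒ not SL₂(ℤ)-equivalent

no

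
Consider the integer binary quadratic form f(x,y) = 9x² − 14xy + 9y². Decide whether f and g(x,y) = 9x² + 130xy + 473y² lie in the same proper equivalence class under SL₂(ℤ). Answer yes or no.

D₁ = -128, D₂ = -128
f: translate: b→4 (≡-14 mod 18), so (9,-14,9)→(9,4,4)
f: flip: (9,4,4)→(4,-4,9)
f: translate: b→4 (≡-4 mod 8), so (4,-4,9)→(4,4,9)
f: reduced (well bottom): (4,4,9) with a≤c, −a<b≤a
g: translate: b→4 (≡130 mod 18), so (9,130,473)→(9,4,4)
g: flip: (9,4,4)→(4,-4,9)
g: translate: b→4 (≡-4 mod 8), so (4,-4,9)→(4,4,9)
g: reduced (well bottom): (4,4,9) with a≤c, −a<b≤a
reduced forms (4, 4, 9) vs (4, 4, 9) ⇒ equivalent

yes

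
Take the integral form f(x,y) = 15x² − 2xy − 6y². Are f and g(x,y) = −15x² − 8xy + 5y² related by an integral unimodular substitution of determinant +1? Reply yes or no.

D₁ = 364, D₂ = 364
river cycle of f (length 8): (-6, 14, 7), (7, 14, -6), (-6, 10, 11), (11, 12, -5), (-5, 18, 2), (2, 18, -5), (-5, 12, 11), (11, 10, -6)
river cycle of g (length 8): (5, 18, -2), (-2, 18, 5), (5, 12, -11), (-11, 10, 6), (6, 14, -7), (-7, 14, 6), (6, 10, -11), (-11, 12, 5)
cycles differ ⇒ inequivalent

no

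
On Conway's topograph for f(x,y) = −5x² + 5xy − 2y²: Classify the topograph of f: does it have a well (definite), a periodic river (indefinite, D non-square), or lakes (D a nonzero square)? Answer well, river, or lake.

D = b²−4ac = 5² − 4·(-5)·(-2) = -15
D < 0 ⇒ definite ⇒ every region one sign ⇒ single well

well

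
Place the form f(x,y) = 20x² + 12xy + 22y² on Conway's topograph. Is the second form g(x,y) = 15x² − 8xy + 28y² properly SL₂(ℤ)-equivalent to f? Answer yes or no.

D₁ = -1616, D₂ = -1616
f: reduced (well bottom): (20,12,22) with a≤c, −a<b≤a
g: reduced (well bottom): (15,-8,28) with a≤c, −a<b≤a
reduced forms (20, 12, 22) vs (15, -8, 28) ⇒ inequivalent

no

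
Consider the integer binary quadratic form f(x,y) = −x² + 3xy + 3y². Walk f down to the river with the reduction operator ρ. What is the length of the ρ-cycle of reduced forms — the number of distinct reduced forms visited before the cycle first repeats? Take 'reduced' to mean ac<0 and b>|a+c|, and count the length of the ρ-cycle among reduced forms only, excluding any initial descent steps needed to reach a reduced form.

D = 21, ⌊√D⌋ = 4
river: ρ → (3,3,-1)
river: ρ → (-1,3,3)
ρ-cycle length = 2 (tail of 0 descent steps not counted)

2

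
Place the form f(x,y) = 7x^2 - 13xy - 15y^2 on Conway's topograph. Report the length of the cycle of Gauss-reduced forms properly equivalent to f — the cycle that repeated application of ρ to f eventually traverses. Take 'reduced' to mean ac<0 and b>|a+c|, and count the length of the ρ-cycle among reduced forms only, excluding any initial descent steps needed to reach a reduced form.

D = 589, ⌊√D⌋ = 24
descent: ρ → (-15,13,7)  [lands on river]
river: ρ → (7,15,-13)
river: ρ → (-13,11,9)
river: ρ → (9,7,-15)
river: ρ → (-15,23,1)
river: ρ → (1,23,-15)
river: ρ → (-15,7,9)
river: ρ → (9,11,-13)
river: ρ → (-13,15,7)
river: ρ → (7,13,-15)
river: ρ → (-15,17,5)
river: ρ → (5,23,-3)
river: ρ → (-3,19,19)
river: ρ → (19,19,-3)
river: ρ → (-3,23,5)
river: ρ → (5,17,-15)
ρ-cycle length = 16 (tail of 1 descent step not counted)

16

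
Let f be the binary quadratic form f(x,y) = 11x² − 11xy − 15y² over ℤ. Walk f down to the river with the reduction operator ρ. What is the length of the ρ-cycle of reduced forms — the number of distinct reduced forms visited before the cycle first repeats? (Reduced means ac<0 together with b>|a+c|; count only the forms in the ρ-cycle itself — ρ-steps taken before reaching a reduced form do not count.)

D = 781, ⌊√D⌋ = 27
descent: ρ → (-15,11,11)  [lands on river]
river: ρ → (11,11,-15)
river: ρ → (-15,19,7)
river: ρ → (7,23,-9)
river: ρ → (-9,13,17)
river: ρ → (17,21,-5)
river: ρ → (-5,19,21)
river: ρ → (21,23,-3)
river: ρ → (-3,25,13)
river: ρ → (13,27,-1)
river: ρ → (-1,27,13)
river: ρ → (13,25,-3)
river: ρ → (-3,23,21)
river: ρ → (21,19,-5)
river: ρ → (-5,21,17)
river: ρ → (17,13,-9)
river: ρ → (-9,23,7)
river: ρ → (7,19,-15)
ρ-cycle length = 18 (tail of 1 descent step not counted)

18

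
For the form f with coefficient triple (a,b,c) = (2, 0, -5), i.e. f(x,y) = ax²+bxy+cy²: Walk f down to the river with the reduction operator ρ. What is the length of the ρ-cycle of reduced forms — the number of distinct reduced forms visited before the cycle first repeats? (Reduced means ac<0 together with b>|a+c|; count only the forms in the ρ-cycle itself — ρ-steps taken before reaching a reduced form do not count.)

D = 40, ⌊√D⌋ = 6
descent: ρ → (-5,0,2)
descent: ρ → (2,4,-3)  [lands on river]
river: ρ → (-3,2,3)
river: ρ → (3,4,-2)
river: ρ → (-2,4,3)
river: ρ → (3,2,-3)
river: ρ → (-3,4,2)
ρ-cycle length = 6 (tail of 2 descent steps not counted)

6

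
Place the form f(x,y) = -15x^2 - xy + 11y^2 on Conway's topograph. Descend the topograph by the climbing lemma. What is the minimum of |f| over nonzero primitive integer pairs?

descent: ρ → (11,23,-3)  [lands on river]
river: ρ → (-3,25,3)
river: ρ → (3,23,-11)
river: ρ → (-11,21,5)
river: ρ → (5,19,-15)
river: ρ → (-15,11,9)
river: ρ → (9,25,-1)
river: ρ → (-1,25,9)
river: ρ → (9,11,-15)
river: ρ → (-15,19,5)
river: ρ → (5,21,-11)
river: ρ → (-11,23,3)
river: ρ → (3,25,-3)
river: ρ → (-3,23,11)
river: ρ → (11,21,-5)
river: ρ → (-5,19,15)
river: ρ → (15,11,-9)
river: ρ → (-9,25,1)
river: ρ → (1,25,-9)
river: ρ → (-9,11,15)
river: ρ → (15,19,-5)
river: ρ → (-5,21,11)
closes: descent 1, river 22
min |a| on river = 1

1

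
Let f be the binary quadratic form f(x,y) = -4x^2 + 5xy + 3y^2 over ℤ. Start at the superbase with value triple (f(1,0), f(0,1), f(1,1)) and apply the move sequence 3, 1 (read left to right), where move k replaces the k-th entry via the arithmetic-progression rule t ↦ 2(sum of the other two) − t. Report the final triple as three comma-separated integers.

start (-4,3,4) = (f(1,0),f(0,1),f(1,1))
replace slot 3: 2·((-4)+3) − 4 = -6 → (-4,3,-6)
replace slot 1: 2·(3+(-6)) − (-4) = -2 → (-2,3,-6)

-2,3,-6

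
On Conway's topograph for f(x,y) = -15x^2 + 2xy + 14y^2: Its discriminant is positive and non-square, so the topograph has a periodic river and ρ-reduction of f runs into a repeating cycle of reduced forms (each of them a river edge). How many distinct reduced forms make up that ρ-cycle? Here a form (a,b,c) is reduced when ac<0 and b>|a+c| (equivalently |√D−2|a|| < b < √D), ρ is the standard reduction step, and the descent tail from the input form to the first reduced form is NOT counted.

D = 844, ⌊√D⌋ = 29
river: ρ → (14,26,-3)
river: ρ → (-3,28,5)
river: ρ → (5,22,-18)
river: ρ → (-18,14,9)
river: ρ → (9,22,-10)
river: ρ → (-10,18,13)
river: ρ → (13,8,-15)
river: ρ → (-15,22,6)
river: ρ → (6,26,-7)
river: ρ → (-7,16,21)
river: ρ → (21,26,-2)
river: ρ → (-2,26,21)
river: ρ → (21,16,-7)
river: ρ → (-7,26,6)
river: ρ → (6,22,-15)
river: ρ → (-15,8,13)
river: ρ → (13,18,-10)
river: ρ → (-10,22,9)
river: ρ → (9,14,-18)
river: ρ → (-18,22,5)
river: ρ → (5,28,-3)
river: ρ → (-3,26,14)
river: ρ → (14,2,-15)
river: ρ → (-15,28,1)
river: ρ → (1,28,-15)
river: ρ → (-15,2,14)
ρ-cycle length = 26 (tail of 0 descent steps not counted)

26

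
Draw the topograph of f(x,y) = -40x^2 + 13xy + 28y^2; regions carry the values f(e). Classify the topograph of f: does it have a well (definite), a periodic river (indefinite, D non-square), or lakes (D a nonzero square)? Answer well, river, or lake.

D = b²−4ac = 13² − 4·(-40)·28 = 4649
D > 0 non-square ⇒ indefinite ⇒ periodic river

river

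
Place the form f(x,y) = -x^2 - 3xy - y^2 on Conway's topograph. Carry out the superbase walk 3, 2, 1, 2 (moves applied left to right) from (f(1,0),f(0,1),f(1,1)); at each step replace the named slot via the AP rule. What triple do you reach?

start (-1,-1,-5) = (f(1,0),f(0,1),f(1,1))
replace slot 3: 2·((-1)+(-1)) − (-5) = 1 → (-1,-1,1)
replace slot 2: 2·((-1)+1) − (-1) = 1 → (-1,1,1)
replace slot 1: 2·(1+1) − (-1) = 5 → (5,1,1)
replace slot 2: 2·(5+1) − 1 = 11 → (5,11,1)

5,11,1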